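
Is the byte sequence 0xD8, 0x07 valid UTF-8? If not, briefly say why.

invalid (non-continuation byte where continuation expected)

Leading byte 0xD8 = 11011000 → 2-byte form.
Byte 2 is 0x07 = 00000111, which is not 10xxxxxx — expected a continuation byte.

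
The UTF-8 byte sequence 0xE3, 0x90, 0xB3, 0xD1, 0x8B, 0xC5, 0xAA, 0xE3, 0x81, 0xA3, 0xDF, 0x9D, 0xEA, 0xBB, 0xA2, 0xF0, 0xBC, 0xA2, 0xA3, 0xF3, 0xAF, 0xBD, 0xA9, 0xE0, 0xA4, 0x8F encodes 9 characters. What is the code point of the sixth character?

Offset 0: leading byte 0xE3 = 11100011 → 3-byte char #1 = E3 90 B3.
Offset 3: leading byte 0xD1 = 11010001 → 2-byte char #2 = D1 8B.
Offset 5: leading byte 0xC5 = 11000101 → 2-byte char #3 = C5 AA.
Offset 7: leading byte 0xE3 = 11100011 → 3-byte char #4 = E3 81 A3.
Offset 10: leading byte 0xDF = 11011111 → 2-byte char #5 = DF 9D.
Offset 12: leading byte 0xEA = 11101010 → 3-byte char #6 = EA BB A2.
Leading byte 0xEA = 11101010 matches 1110xxxx → 3-byte sequence.
Byte 1: 0xEA = 11101010, payload 1010 (4 bits).
Byte 2: 0xBB = 10111011 (10xxxxxx ✓), payload 111011.
Byte 3: 0xA2 = 10100010 (10xxxxxx ✓), payload 100010.
Concatenate: 1010111011100010 = 0xAEE2 (16 bits → U+AEE2).

U+AEE2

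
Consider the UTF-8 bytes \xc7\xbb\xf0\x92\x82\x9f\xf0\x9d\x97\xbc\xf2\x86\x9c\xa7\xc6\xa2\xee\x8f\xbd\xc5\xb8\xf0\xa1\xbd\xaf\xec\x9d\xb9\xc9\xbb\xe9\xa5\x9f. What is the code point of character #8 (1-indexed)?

U+21F6F

Offset 0: leading byte 0xC7 = 11000111 → 2-byte char #1 = C7 BB.
Offset 2: leading byte 0xF0 = 11110000 → 4-byte char #2 = F0 92 82 9F.
Offset 6: leading byte 0xF0 = 11110000 → 4-byte char #3 = F0 9D 97 BC.
Offset 10: leading byte 0xF2 = 11110010 → 4-byte char #4 = F2 86 9C A7.
Offset 14: leading byte 0xC6 = 11000110 → 2-byte char #5 = C6 A2.
Offset 16: leading byte 0xEE = 11101110 → 3-byte char #6 = EE 8F BD.
Offset 19: leading byte 0xC5 = 11000101 → 2-byte char #7 = C5 B8.
Offset 21: leading byte 0xF0 = 11110000 → 4-byte char #8 = F0 A1 BD AF.
Leading byte 0xF0 = 11110000 matches 11110xxx → 4-byte sequence.
Byte 1: 0xF0 = 11110000, payload 000 (3 bits).
Byte 2: 0xA1 = 10100001 (10xxxxxx ✓), payload 100001.
Byte 3: 0xBD = 10111101 (10xxxxxx ✓), payload 111101.
Byte 4: 0xAF = 10101111 (10xxxxxx ✓), payload 101111.
Concatenate: 000100001111101101111 = 0x21F6F (21 bits → U+21F6F).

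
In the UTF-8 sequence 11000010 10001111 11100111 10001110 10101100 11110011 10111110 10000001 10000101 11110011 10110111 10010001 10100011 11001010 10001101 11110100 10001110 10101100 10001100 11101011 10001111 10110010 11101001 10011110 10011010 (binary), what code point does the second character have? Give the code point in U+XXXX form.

U+73AC

Offset 0: leading byte 0xC2 = 11000010 → 2-byte char #1 = C2 8F.
Offset 2: leading byte 0xE7 = 11100111 → 3-byte char #2 = E7 8E AC.
Leading byte 0xE7 = 11100111 matches 1110xxxx → 3-byte sequence.
Byte 1: 0xE7 = 11100111, payload 0111 (4 bits).
Byte 2: 0x8E = 10001110 (10xxxxxx ✓), payload 001110.
Byte 3: 0xAC = 10101100 (10xxxxxx ✓), payload 101100.
Concatenate: 0111001110101100 = 0x73AC (16 bits → U+73AC).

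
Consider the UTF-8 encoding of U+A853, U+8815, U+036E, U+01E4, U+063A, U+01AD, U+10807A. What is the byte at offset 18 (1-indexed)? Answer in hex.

1-indexed offset 18 is 0-indexed offset 17.
U+A853 → 3-byte form EA A1 93 at offsets 0–2.
U+8815 → 3-byte form E8 A0 95 at offsets 3–5.
U+036E → 2-byte form CD AE at offsets 6–7.
U+01E4 → 2-byte form C7 A4 at offsets 8–9.
U+063A → 2-byte form D8 BA at offsets 10–11.
U+01AD → 2-byte form C6 AD at offsets 12–13.
U+10807A → 4-byte form F4 88 81 BA at offsets 14–17.
Offset 17 falls in char 7's range; it's byte 4 of F4 88 81 BA = 0xBA.

0xBA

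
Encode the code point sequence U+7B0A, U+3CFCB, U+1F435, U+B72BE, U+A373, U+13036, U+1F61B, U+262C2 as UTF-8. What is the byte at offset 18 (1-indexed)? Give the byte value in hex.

1-indexed offset 18 is 0-indexed offset 17.
U+7B0A → 3-byte form E7 AC 8A at offsets 0–2.
U+3CFCB → 4-byte form F0 BC BF 8B at offsets 3–6.
U+1F435 → 4-byte form F0 9F 90 B5 at offsets 7–10.
U+B72BE → 4-byte form F2 B7 8A BE at offsets 11–14.
U+A373 → 3-byte form EA 8D B3 at offsets 15–17.
Offset 17 falls in char 5's range; it's byte 3 of EA 8D B3 = 0xB3.

0xB3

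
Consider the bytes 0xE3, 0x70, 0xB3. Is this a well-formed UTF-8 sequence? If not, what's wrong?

Leading byte 0xE3 = 11100011 → 3-byte form.
Byte 2 is 0x70 = 01110000, which is not 10xxxxxx — expected a continuation byte.

invalid (non-continuation byte where continuation expected)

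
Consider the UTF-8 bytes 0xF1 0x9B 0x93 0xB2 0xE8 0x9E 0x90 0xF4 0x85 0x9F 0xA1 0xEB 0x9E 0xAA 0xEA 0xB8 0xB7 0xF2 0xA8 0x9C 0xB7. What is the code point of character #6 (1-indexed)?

Offset 0: leading byte 0xF1 = 11110001 → 4-byte char #1 = F1 9B 93 B2.
Offset 4: leading byte 0xE8 = 11101000 → 3-byte char #2 = E8 9E 90.
Offset 7: leading byte 0xF4 = 11110100 → 4-byte char #3 = F4 85 9F A1.
Offset 11: leading byte 0xEB = 11101011 → 3-byte char #4 = EB 9E AA.
Offset 14: leading byte 0xEA = 11101010 → 3-byte char #5 = EA B8 B7.
Offset 17: leading byte 0xF2 = 11110010 → 4-byte char #6 = F2 A8 9C B7.
Leading byte 0xF2 = 11110010 matches 11110xxx → 4-byte sequence.
Byte 1: 0xF2 = 11110010, payload 010 (3 bits).
Byte 2: 0xA8 = 10101000 (10xxxxxx ✓), payload 101000.
Byte 3: 0x9C = 10011100 (10xxxxxx ✓), payload 011100.
Byte 4: 0xB7 = 10110111 (10xxxxxx ✓), payload 110111.
Concatenate: 010101000011100110111 = 0xA8737 (21 bits → U+A8737).

U+A8737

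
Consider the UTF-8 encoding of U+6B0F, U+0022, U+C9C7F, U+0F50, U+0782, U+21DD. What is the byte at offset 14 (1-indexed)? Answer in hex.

0xE2

1-indexed offset 14 is 0-indexed offset 13.
U+6B0F → 3-byte form E6 AC 8F at offsets 0–2.
U+0022 → 1-byte form 22 at offsets 3–3.
U+C9C7F → 4-byte form F3 89 B1 BF at offsets 4–7.
U+0F50 → 3-byte form E0 BD 90 at offsets 8–10.
U+0782 → 2-byte form DE 82 at offsets 11–12.
U+21DD → 3-byte form E2 87 9D at offsets 13–15.
Offset 13 falls in char 6's range; it's byte 1 of E2 87 9D = 0xE2.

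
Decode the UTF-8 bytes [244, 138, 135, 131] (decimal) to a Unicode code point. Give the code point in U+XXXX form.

U+10A1C3

Leading byte 0xF4 = 11110100 matches 11110xxx → 4-byte sequence.
Byte 1: 0xF4 = 11110100, payload 100 (3 bits).
Byte 2: 0x8A = 10001010 (10xxxxxx ✓), payload 001010.
Byte 3: 0x87 = 10000111 (10xxxxxx ✓), payload 000111.
Byte 4: 0x83 = 10000011 (10xxxxxx ✓), payload 000011.
Concatenate: 100001010000111000011 = 0x10A1C3 (21 bits → U+10A1C3).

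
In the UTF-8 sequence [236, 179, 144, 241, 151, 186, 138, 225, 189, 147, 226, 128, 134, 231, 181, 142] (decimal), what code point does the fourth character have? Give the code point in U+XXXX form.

U+2006

Offset 0: leading byte 0xEC = 11101100 → 3-byte char #1 = EC B3 90.
Offset 3: leading byte 0xF1 = 11110001 → 4-byte char #2 = F1 97 BA 8A.
Offset 7: leading byte 0xE1 = 11100001 → 3-byte char #3 = E1 BD 93.
Offset 10: leading byte 0xE2 = 11100010 → 3-byte char #4 = E2 80 86.
Leading byte 0xE2 = 11100010 matches 1110xxxx → 3-byte sequence.
Byte 1: 0xE2 = 11100010, payload 0010 (4 bits).
Byte 2: 0x80 = 10000000 (10xxxxxx ✓), payload 000000.
Byte 3: 0x86 = 10000110 (10xxxxxx ✓), payload 000110.
Concatenate: 0010000000000110 = 0x2006 (16 bits → U+2006).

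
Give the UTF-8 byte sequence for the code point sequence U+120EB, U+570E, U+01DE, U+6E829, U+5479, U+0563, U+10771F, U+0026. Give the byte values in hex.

U+120EB: 4-byte form → F0 92 83 AB.
U+570E: 3-byte form → E5 9C 8E.
U+01DE: 2-byte form → C7 9E.
U+6E829: 4-byte form → F1 AE A0 A9.
U+5479: 3-byte form → E5 91 B9.
U+0563: 2-byte form → D5 A3.
U+10771F: 4-byte form → F4 87 9C 9F.
U+0026: 1-byte form → 26.
Concatenated (23 bytes): F0 92 83 AB E5 9C 8E C7 9E F1 AE A0 A9 E5 91 B9 D5 A3 F4 87 9C 9F 26.

F0 92 83 AB E5 9C 8E C7 9E F1 AE A0 A9 E5 91 B9 D5 A3 F4 87 9C 9F 26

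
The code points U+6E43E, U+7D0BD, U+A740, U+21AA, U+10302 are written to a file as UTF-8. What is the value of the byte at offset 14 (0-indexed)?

U+6E43E → 4-byte form F1 AE 90 BE at offsets 0–3.
U+7D0BD → 4-byte form F1 BD 82 BD at offsets 4–7.
U+A740 → 3-byte form EA 9D 80 at offsets 8–10.
U+21AA → 3-byte form E2 86 AA at offsets 11–13.
U+10302 → 4-byte form F0 90 8C 82 at offsets 14–17.
Offset 14 falls in char 5's range; it's byte 1 of F0 90 8C 82 = 0xF0.

0xF0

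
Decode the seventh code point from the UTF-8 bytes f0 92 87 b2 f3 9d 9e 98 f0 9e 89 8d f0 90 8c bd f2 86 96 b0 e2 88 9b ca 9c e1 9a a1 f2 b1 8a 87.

Offset 0: leading byte 0xF0 = 11110000 → 4-byte char #1 = F0 92 87 B2.
Offset 4: leading byte 0xF3 = 11110011 → 4-byte char #2 = F3 9D 9E 98.
Offset 8: leading byte 0xF0 = 11110000 → 4-byte char #3 = F0 9E 89 8D.
Offset 12: leading byte 0xF0 = 11110000 → 4-byte char #4 = F0 90 8C BD.
Offset 16: leading byte 0xF2 = 11110010 → 4-byte char #5 = F2 86 96 B0.
Offset 20: leading byte 0xE2 = 11100010 → 3-byte char #6 = E2 88 9B.
Offset 23: leading byte 0xCA = 11001010 → 2-byte char #7 = CA 9C.
Leading byte 0xCA = 11001010 matches 110xxxxx → 2-byte sequence.
Byte 1: 0xCA = 11001010, payload 01010 (5 bits).
Byte 2: 0x9C = 10011100 (10xxxxxx ✓), payload 011100.
Concatenate: 01010011100 = 0x29C (11 bits → U+029C).

U+029C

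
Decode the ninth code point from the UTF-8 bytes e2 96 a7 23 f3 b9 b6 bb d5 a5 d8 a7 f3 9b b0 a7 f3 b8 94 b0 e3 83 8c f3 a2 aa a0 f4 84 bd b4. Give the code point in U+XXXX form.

Offset 0: leading byte 0xE2 = 11100010 → 3-byte char #1 = E2 96 A7.
Offset 3: leading byte 0x23 = 00100011 → 1-byte char #2 = 23.
Offset 4: leading byte 0xF3 = 11110011 → 4-byte char #3 = F3 B9 B6 BB.
Offset 8: leading byte 0xD5 = 11010101 → 2-byte char #4 = D5 A5.
Offset 10: leading byte 0xD8 = 11011000 → 2-byte char #5 = D8 A7.
Offset 12: leading byte 0xF3 = 11110011 → 4-byte char #6 = F3 9B B0 A7.
Offset 16: leading byte 0xF3 = 11110011 → 4-byte char #7 = F3 B8 94 B0.
Offset 20: leading byte 0xE3 = 11100011 → 3-byte char #8 = E3 83 8C.
Offset 23: leading byte 0xF3 = 11110011 → 4-byte char #9 = F3 A2 AA A0.
Leading byte 0xF3 = 11110011 matches 11110xxx → 4-byte sequence.
Byte 1: 0xF3 = 11110011, payload 011 (3 bits).
Byte 2: 0xA2 = 10100010 (10xxxxxx ✓), payload 100010.
Byte 3: 0xAA = 10101010 (10xxxxxx ✓), payload 101010.
Byte 4: 0xA0 = 10100000 (10xxxxxx ✓), payload 100000.
Concatenate: 011100010101010100000 = 0xE2AA0 (21 bits → U+E2AA0).

U+E2AA0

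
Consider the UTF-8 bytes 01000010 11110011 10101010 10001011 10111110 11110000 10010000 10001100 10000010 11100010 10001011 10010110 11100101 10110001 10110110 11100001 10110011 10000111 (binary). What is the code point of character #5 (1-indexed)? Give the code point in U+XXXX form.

U+5C76

Offset 0: leading byte 0x42 = 01000010 → 1-byte char #1 = 42.
Offset 1: leading byte 0xF3 = 11110011 → 4-byte char #2 = F3 AA 8B BE.
Offset 5: leading byte 0xF0 = 11110000 → 4-byte char #3 = F0 90 8C 82.
Offset 9: leading byte 0xE2 = 11100010 → 3-byte char #4 = E2 8B 96.
Offset 12: leading byte 0xE5 = 11100101 → 3-byte char #5 = E5 B1 B6.
Leading byte 0xE5 = 11100101 matches 1110xxxx → 3-byte sequence.
Byte 1: 0xE5 = 11100101, payload 0101 (4 bits).
Byte 2: 0xB1 = 10110001 (10xxxxxx ✓), payload 110001.
Byte 3: 0xB6 = 10110110 (10xxxxxx ✓), payload 110110.
Concatenate: 0101110001110110 = 0x5C76 (16 bits → U+5C76).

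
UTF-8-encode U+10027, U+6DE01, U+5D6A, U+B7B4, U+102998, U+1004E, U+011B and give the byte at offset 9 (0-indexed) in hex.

0xB5

U+10027 → 4-byte form F0 90 80 A7 at offsets 0–3.
U+6DE01 → 4-byte form F1 AD B8 81 at offsets 4–7.
U+5D6A → 3-byte form E5 B5 AA at offsets 8–10.
Offset 9 falls in char 3's range; it's byte 2 of E5 B5 AA = 0xB5.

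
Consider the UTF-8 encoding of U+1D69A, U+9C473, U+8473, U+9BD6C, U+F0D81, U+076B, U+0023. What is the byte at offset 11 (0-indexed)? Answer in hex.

U+1D69A → 4-byte form F0 9D 9A 9A at offsets 0–3.
U+9C473 → 4-byte form F2 9C 91 B3 at offsets 4–7.
U+8473 → 3-byte form E8 91 B3 at offsets 8–10.
U+9BD6C → 4-byte form F2 9B B5 AC at offsets 11–14.
Offset 11 falls in char 4's range; it's byte 1 of F2 9B B5 AC = 0xF2.

0xF2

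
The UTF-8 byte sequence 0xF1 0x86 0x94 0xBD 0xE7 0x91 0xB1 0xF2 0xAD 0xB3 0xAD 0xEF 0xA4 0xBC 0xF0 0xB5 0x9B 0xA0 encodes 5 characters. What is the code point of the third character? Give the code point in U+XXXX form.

Offset 0: leading byte 0xF1 = 11110001 → 4-byte char #1 = F1 86 94 BD.
Offset 4: leading byte 0xE7 = 11100111 → 3-byte char #2 = E7 91 B1.
Offset 7: leading byte 0xF2 = 11110010 → 4-byte char #3 = F2 AD B3 AD.
Leading byte 0xF2 = 11110010 matches 11110xxx → 4-byte sequence.
Byte 1: 0xF2 = 11110010, payload 010 (3 bits).
Byte 2: 0xAD = 10101101 (10xxxxxx ✓), payload 101101.
Byte 3: 0xB3 = 10110011 (10xxxxxx ✓), payload 110011.
Byte 4: 0xAD = 10101101 (10xxxxxx ✓), payload 101101.
Concatenate: 010101101110011101101 = 0xADCED (21 bits → U+ADCED).

U+ADCED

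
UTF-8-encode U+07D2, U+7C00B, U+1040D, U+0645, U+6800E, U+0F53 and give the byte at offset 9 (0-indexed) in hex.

0x8D

U+07D2 → 2-byte form DF 92 at offsets 0–1.
U+7C00B → 4-byte form F1 BC 80 8B at offsets 2–5.
U+1040D → 4-byte form F0 90 90 8D at offsets 6–9.
Offset 9 falls in char 3's range; it's byte 4 of F0 90 90 8D = 0x8D.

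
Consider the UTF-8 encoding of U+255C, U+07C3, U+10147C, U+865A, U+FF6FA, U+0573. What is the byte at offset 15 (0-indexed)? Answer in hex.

0xBA

U+255C → 3-byte form E2 95 9C at offsets 0–2.
U+07C3 → 2-byte form DF 83 at offsets 3–4.
U+10147C → 4-byte form F4 81 91 BC at offsets 5–8.
U+865A → 3-byte form E8 99 9A at offsets 9–11.
U+FF6FA → 4-byte form F3 BF 9B BA at offsets 12–15.
Offset 15 falls in char 5's range; it's byte 4 of F3 BF 9B BA = 0xBA.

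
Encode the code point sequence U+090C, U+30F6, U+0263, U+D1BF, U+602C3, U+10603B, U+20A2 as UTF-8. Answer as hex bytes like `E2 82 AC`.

U+090C: 3-byte form → E0 A4 8C.
U+30F6: 3-byte form → E3 83 B6.
U+0263: 2-byte form → C9 A3.
U+D1BF: 3-byte form → ED 86 BF.
U+602C3: 4-byte form → F1 A0 8B 83.
U+10603B: 4-byte form → F4 86 80 BB.
U+20A2: 3-byte form → E2 82 A2.
Concatenated (22 bytes): E0 A4 8C E3 83 B6 C9 A3 ED 86 BF F1 A0 8B 83 F4 86 80 BB E2 82 A2.

E0 A4 8C E3 83 B6 C9 A3 ED 86 BF F1 A0 8B 83 F4 86 80 BB E2 82 A2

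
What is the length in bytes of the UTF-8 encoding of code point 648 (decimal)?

2

U+0288 = 0x288. UTF-8 uses 1 byte below 0x80, 2 below 0x800, 3 below 0x10000, 4 up to 0x10FFFF. 0x288 is in U+0080–U+07FF → 2 bytes.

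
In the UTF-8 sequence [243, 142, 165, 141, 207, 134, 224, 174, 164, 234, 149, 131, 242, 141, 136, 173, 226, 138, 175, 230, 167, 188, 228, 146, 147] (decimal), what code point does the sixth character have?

U+22AF

Offset 0: leading byte 0xF3 = 11110011 → 4-byte char #1 = F3 8E A5 8D.
Offset 4: leading byte 0xCF = 11001111 → 2-byte char #2 = CF 86.
Offset 6: leading byte 0xE0 = 11100000 → 3-byte char #3 = E0 AE A4.
Offset 9: leading byte 0xEA = 11101010 → 3-byte char #4 = EA 95 83.
Offset 12: leading byte 0xF2 = 11110010 → 4-byte char #5 = F2 8D 88 AD.
Offset 16: leading byte 0xE2 = 11100010 → 3-byte char #6 = E2 8A AF.
Leading byte 0xE2 = 11100010 matches 1110xxxx → 3-byte sequence.
Byte 1: 0xE2 = 11100010, payload 0010 (4 bits).
Byte 2: 0x8A = 10001010 (10xxxxxx ✓), payload 001010.
Byte 3: 0xAF = 10101111 (10xxxxxx ✓), payload 101111.
Concatenate: 0010001010101111 = 0x22AF (16 bits → U+22AF).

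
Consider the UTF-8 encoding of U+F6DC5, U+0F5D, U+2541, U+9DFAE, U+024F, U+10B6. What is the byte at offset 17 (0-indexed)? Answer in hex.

0x82

U+F6DC5 → 4-byte form F3 B6 B7 85 at offsets 0–3.
U+0F5D → 3-byte form E0 BD 9D at offsets 4–6.
U+2541 → 3-byte form E2 95 81 at offsets 7–9.
U+9DFAE → 4-byte form F2 9D BE AE at offsets 10–13.
U+024F → 2-byte form C9 8F at offsets 14–15.
U+10B6 → 3-byte form E1 82 B6 at offsets 16–18.
Offset 17 falls in char 6's range; it's byte 2 of E1 82 B6 = 0x82.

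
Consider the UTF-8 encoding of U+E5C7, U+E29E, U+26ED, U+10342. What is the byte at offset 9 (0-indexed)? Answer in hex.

U+E5C7 → 3-byte form EE 97 87 at offsets 0–2.
U+E29E → 3-byte form EE 8A 9E at offsets 3–5.
U+26ED → 3-byte form E2 9B AD at offsets 6–8.
U+10342 → 4-byte form F0 90 8D 82 at offsets 9–12.
Offset 9 falls in char 4's range; it's byte 1 of F0 90 8D 82 = 0xF0.

0xF0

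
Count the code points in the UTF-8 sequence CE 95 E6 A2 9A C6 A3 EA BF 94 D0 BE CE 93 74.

7

Byte at offset 0: 0xCE = 11001110 → 2-byte char (#1). Advance 2.
Byte at offset 2: 0xE6 = 11100110 → 3-byte char (#2). Advance 3.
Byte at offset 5: 0xC6 = 11000110 → 2-byte char (#3). Advance 2.
Byte at offset 7: 0xEA = 11101010 → 3-byte char (#4). Advance 3.
Byte at offset 10: 0xD0 = 11010000 → 2-byte char (#5). Advance 2.
Byte at offset 12: 0xCE = 11001110 → 2-byte char (#6). Advance 2.
Byte at offset 14: 0x74 = 01110100 → 1-byte char (#7). Advance 1.
Reached end at offset 15 after 7 code points.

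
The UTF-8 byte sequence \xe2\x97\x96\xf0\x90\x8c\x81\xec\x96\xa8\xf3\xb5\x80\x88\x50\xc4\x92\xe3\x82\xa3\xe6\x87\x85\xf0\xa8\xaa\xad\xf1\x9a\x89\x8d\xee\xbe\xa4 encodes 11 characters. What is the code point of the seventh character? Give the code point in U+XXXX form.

U+30A3

Offset 0: leading byte 0xE2 = 11100010 → 3-byte char #1 = E2 97 96.
Offset 3: leading byte 0xF0 = 11110000 → 4-byte char #2 = F0 90 8C 81.
Offset 7: leading byte 0xEC = 11101100 → 3-byte char #3 = EC 96 A8.
Offset 10: leading byte 0xF3 = 11110011 → 4-byte char #4 = F3 B5 80 88.
Offset 14: leading byte 0x50 = 01010000 → 1-byte char #5 = 50.
Offset 15: leading byte 0xC4 = 11000100 → 2-byte char #6 = C4 92.
Offset 17: leading byte 0xE3 = 11100011 → 3-byte char #7 = E3 82 A3.
Leading byte 0xE3 = 11100011 matches 1110xxxx → 3-byte sequence.
Byte 1: 0xE3 = 11100011, payload 0011 (4 bits).
Byte 2: 0x82 = 10000010 (10xxxxxx ✓), payload 000010.
Byte 3: 0xA3 = 10100011 (10xxxxxx ✓), payload 100011.
Concatenate: 0011000010100011 = 0x30A3 (16 bits → U+30A3).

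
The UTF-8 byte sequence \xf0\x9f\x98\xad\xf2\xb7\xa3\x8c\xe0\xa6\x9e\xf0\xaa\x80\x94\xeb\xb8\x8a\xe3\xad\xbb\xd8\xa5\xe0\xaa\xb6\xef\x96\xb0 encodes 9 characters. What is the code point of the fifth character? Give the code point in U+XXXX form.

Offset 0: leading byte 0xF0 = 11110000 → 4-byte char #1 = F0 9F 98 AD.
Offset 4: leading byte 0xF2 = 11110010 → 4-byte char #2 = F2 B7 A3 8C.
Offset 8: leading byte 0xE0 = 11100000 → 3-byte char #3 = E0 A6 9E.
Offset 11: leading byte 0xF0 = 11110000 → 4-byte char #4 = F0 AA 80 94.
Offset 15: leading byte 0xEB = 11101011 → 3-byte char #5 = EB B8 8A.
Leading byte 0xEB = 11101011 matches 1110xxxx → 3-byte sequence.
Byte 1: 0xEB = 11101011, payload 1011 (4 bits).
Byte 2: 0xB8 = 10111000 (10xxxxxx ✓), payload 111000.
Byte 3: 0x8A = 10001010 (10xxxxxx ✓), payload 001010.
Concatenate: 1011111000001010 = 0xBE0A (16 bits → U+BE0A).

U+BE0A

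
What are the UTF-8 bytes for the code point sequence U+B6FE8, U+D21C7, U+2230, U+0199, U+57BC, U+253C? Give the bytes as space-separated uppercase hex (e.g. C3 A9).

U+B6FE8: 4-byte form → F2 B6 BF A8.
U+D21C7: 4-byte form → F3 92 87 87.
U+2230: 3-byte form → E2 88 B0.
U+0199: 2-byte form → C6 99.
U+57BC: 3-byte form → E5 9E BC.
U+253C: 3-byte form → E2 94 BC.
Concatenated (19 bytes): F2 B6 BF A8 F3 92 87 87 E2 88 B0 C6 99 E5 9E BC E2 94 BC.

F2 B6 BF A8 F3 92 87 87 E2 88 B0 C6 99 E5 9E BC E2 94 BC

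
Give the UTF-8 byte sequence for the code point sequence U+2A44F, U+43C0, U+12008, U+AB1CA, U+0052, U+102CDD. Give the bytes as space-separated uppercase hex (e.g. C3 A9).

F0 AA 91 8F E4 8F 80 F0 92 80 88 F2 AB 87 8A 52 F4 82 B3 9D

U+2A44F: 4-byte form → F0 AA 91 8F.
U+43C0: 3-byte form → E4 8F 80.
U+12008: 4-byte form → F0 92 80 88.
U+AB1CA: 4-byte form → F2 AB 87 8A.
U+0052: 1-byte form → 52.
U+102CDD: 4-byte form → F4 82 B3 9D.
Concatenated (20 bytes): F0 AA 91 8F E4 8F 80 F0 92 80 88 F2 AB 87 8A 52 F4 82 B3 9D.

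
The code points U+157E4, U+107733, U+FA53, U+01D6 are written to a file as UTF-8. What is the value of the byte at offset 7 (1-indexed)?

0x9C

1-indexed offset 7 is 0-indexed offset 6.
U+157E4 → 4-byte form F0 95 9F A4 at offsets 0–3.
U+107733 → 4-byte form F4 87 9C B3 at offsets 4–7.
Offset 6 falls in char 2's range; it's byte 3 of F4 87 9C B3 = 0x9C.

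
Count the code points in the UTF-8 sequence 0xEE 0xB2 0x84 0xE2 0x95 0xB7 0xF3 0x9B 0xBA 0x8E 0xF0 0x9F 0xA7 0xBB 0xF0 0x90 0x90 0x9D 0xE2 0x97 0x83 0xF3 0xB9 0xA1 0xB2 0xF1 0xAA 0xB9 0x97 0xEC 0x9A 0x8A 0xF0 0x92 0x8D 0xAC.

10

Byte at offset 0: 0xEE = 11101110 → 3-byte char (#1). Advance 3.
Byte at offset 3: 0xE2 = 11100010 → 3-byte char (#2). Advance 3.
Byte at offset 6: 0xF3 = 11110011 → 4-byte char (#3). Advance 4.
Byte at offset 10: 0xF0 = 11110000 → 4-byte char (#4). Advance 4.
Byte at offset 14: 0xF0 = 11110000 → 4-byte char (#5). Advance 4.
Byte at offset 18: 0xE2 = 11100010 → 3-byte char (#6). Advance 3.
Byte at offset 21: 0xF3 = 11110011 → 4-byte char (#7). Advance 4.
Byte at offset 25: 0xF1 = 11110001 → 4-byte char (#8). Advance 4.
Byte at offset 29: 0xEC = 11101100 → 3-byte char (#9). Advance 3.
Byte at offset 32: 0xF0 = 11110000 → 4-byte char (#10). Advance 4.
Reached end at offset 36 after 10 code points.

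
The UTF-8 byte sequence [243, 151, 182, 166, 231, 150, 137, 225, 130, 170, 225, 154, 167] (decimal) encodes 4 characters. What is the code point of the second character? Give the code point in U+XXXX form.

Offset 0: leading byte 0xF3 = 11110011 → 4-byte char #1 = F3 97 B6 A6.
Offset 4: leading byte 0xE7 = 11100111 → 3-byte char #2 = E7 96 89.
Leading byte 0xE7 = 11100111 matches 1110xxxx → 3-byte sequence.
Byte 1: 0xE7 = 11100111, payload 0111 (4 bits).
Byte 2: 0x96 = 10010110 (10xxxxxx ✓), payload 010110.
Byte 3: 0x89 = 10001001 (10xxxxxx ✓), payload 001001.
Concatenate: 0111010110001001 = 0x7589 (16 bits → U+7589).

U+7589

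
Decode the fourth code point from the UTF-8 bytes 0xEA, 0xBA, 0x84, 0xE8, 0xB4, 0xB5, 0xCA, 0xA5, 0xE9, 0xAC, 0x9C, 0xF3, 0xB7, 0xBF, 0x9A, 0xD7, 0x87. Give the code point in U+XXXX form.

Offset 0: leading byte 0xEA = 11101010 → 3-byte char #1 = EA BA 84.
Offset 3: leading byte 0xE8 = 11101000 → 3-byte char #2 = E8 B4 B5.
Offset 6: leading byte 0xCA = 11001010 → 2-byte char #3 = CA A5.
Offset 8: leading byte 0xE9 = 11101001 → 3-byte char #4 = E9 AC 9C.
Leading byte 0xE9 = 11101001 matches 1110xxxx → 3-byte sequence.
Byte 1: 0xE9 = 11101001, payload 1001 (4 bits).
Byte 2: 0xAC = 10101100 (10xxxxxx ✓), payload 101100.
Byte 3: 0x9C = 10011100 (10xxxxxx ✓), payload 011100.
Concatenate: 1001101100011100 = 0x9B1C (16 bits → U+9B1C).

U+9B1C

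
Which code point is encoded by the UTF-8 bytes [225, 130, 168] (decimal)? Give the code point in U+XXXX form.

U+10A8

Leading byte 0xE1 = 11100001 matches 1110xxxx → 3-byte sequence.
Byte 1: 0xE1 = 11100001, payload 0001 (4 bits).
Byte 2: 0x82 = 10000010 (10xxxxxx ✓), payload 000010.
Byte 3: 0xA8 = 10101000 (10xxxxxx ✓), payload 101000.
Concatenate: 0001000010101000 = 0x10A8 (16 bits → U+10A8).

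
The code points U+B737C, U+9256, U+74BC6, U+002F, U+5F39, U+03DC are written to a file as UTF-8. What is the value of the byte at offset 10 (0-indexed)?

0x86

U+B737C → 4-byte form F2 B7 8D BC at offsets 0–3.
U+9256 → 3-byte form E9 89 96 at offsets 4–6.
U+74BC6 → 4-byte form F1 B4 AF 86 at offsets 7–10.
Offset 10 falls in char 3's range; it's byte 4 of F1 B4 AF 86 = 0x86.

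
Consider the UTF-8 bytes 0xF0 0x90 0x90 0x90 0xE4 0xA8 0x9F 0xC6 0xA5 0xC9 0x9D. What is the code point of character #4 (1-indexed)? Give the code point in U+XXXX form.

Offset 0: leading byte 0xF0 = 11110000 → 4-byte char #1 = F0 90 90 90.
Offset 4: leading byte 0xE4 = 11100100 → 3-byte char #2 = E4 A8 9F.
Offset 7: leading byte 0xC6 = 11000110 → 2-byte char #3 = C6 A5.
Offset 9: leading byte 0xC9 = 11001001 → 2-byte char #4 = C9 9D.
Leading byte 0xC9 = 11001001 matches 110xxxxx → 2-byte sequence.
Byte 1: 0xC9 = 11001001, payload 01001 (5 bits).
Byte 2: 0x9D = 10011101 (10xxxxxx ✓), payload 011101.
Concatenate: 01001011101 = 0x25D (11 bits → U+025D).

U+025D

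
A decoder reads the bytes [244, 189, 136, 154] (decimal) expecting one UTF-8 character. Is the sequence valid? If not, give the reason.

invalid (encodes a value above U+10FFFF)

Leading byte 0xF4 = 11110100 → 4-byte form.
Payload = 0x13D21A, which exceeds U+10FFFF, the maximum Unicode code point. (Leading bytes F5–FF, or F4 followed by ≥ 0x90, are invalid.)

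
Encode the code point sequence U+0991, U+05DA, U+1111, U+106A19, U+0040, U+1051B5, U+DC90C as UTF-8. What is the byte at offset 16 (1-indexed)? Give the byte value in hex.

0x86

1-indexed offset 16 is 0-indexed offset 15.
U+0991 → 3-byte form E0 A6 91 at offsets 0–2.
U+05DA → 2-byte form D7 9A at offsets 3–4.
U+1111 → 3-byte form E1 84 91 at offsets 5–7.
U+106A19 → 4-byte form F4 86 A8 99 at offsets 8–11.
U+0040 → 1-byte form 40 at offsets 12–12.
U+1051B5 → 4-byte form F4 85 86 B5 at offsets 13–16.
Offset 15 falls in char 6's range; it's byte 3 of F4 85 86 B5 = 0x86.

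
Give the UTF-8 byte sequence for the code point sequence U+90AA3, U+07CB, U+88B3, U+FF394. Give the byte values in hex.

U+90AA3: 4-byte form → F2 90 AA A3.
U+07CB: 2-byte form → DF 8B.
U+88B3: 3-byte form → E8 A2 B3.
U+FF394: 4-byte form → F3 BF 8E 94.
Concatenated (13 bytes): F2 90 AA A3 DF 8B E8 A2 B3 F3 BF 8E 94.

F2 90 AA A3 DF 8B E8 A2 B3 F3 BF 8E 94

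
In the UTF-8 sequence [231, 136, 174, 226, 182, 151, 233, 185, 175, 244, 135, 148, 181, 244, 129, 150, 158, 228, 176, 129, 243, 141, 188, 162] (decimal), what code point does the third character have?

U+9E6F

Offset 0: leading byte 0xE7 = 11100111 → 3-byte char #1 = E7 88 AE.
Offset 3: leading byte 0xE2 = 11100010 → 3-byte char #2 = E2 B6 97.
Offset 6: leading byte 0xE9 = 11101001 → 3-byte char #3 = E9 B9 AF.
Leading byte 0xE9 = 11101001 matches 1110xxxx → 3-byte sequence.
Byte 1: 0xE9 = 11101001, payload 1001 (4 bits).
Byte 2: 0xB9 = 10111001 (10xxxxxx ✓), payload 111001.
Byte 3: 0xAF = 10101111 (10xxxxxx ✓), payload 101111.
Concatenate: 1001111001101111 = 0x9E6F (16 bits → U+9E6F).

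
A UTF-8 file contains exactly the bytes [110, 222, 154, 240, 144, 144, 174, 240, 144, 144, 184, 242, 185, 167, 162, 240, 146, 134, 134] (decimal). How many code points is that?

Byte at offset 0: 0x6E = 01101110 → 1-byte char (#1). Advance 1.
Byte at offset 1: 0xDE = 11011110 → 2-byte char (#2). Advance 2.
Byte at offset 3: 0xF0 = 11110000 → 4-byte char (#3). Advance 4.
Byte at offset 7: 0xF0 = 11110000 → 4-byte char (#4). Advance 4.
Byte at offset 11: 0xF2 = 11110010 → 4-byte char (#5). Advance 4.
Byte at offset 15: 0xF0 = 11110000 → 4-byte char (#6). Advance 4.
Reached end at offset 19 after 6 code points.

6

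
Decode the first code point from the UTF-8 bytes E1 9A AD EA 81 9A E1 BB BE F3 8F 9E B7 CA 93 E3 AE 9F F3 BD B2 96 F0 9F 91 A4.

U+16AD

Offset 0: leading byte 0xE1 = 11100001 → 3-byte char #1 = E1 9A AD.
Leading byte 0xE1 = 11100001 matches 1110xxxx → 3-byte sequence.
Byte 1: 0xE1 = 11100001, payload 0001 (4 bits).
Byte 2: 0x9A = 10011010 (10xxxxxx ✓), payload 011010.
Byte 3: 0xAD = 10101101 (10xxxxxx ✓), payload 101101.
Concatenate: 0001011010101101 = 0x16AD (16 bits → U+16AD).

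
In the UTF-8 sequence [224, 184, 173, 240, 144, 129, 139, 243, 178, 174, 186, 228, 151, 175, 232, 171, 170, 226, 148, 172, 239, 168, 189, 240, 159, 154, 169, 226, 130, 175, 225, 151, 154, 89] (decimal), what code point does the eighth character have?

U+1F6A9

Offset 0: leading byte 0xE0 = 11100000 → 3-byte char #1 = E0 B8 AD.
Offset 3: leading byte 0xF0 = 11110000 → 4-byte char #2 = F0 90 81 8B.
Offset 7: leading byte 0xF3 = 11110011 → 4-byte char #3 = F3 B2 AE BA.
Offset 11: leading byte 0xE4 = 11100100 → 3-byte char #4 = E4 97 AF.
Offset 14: leading byte 0xE8 = 11101000 → 3-byte char #5 = E8 AB AA.
Offset 17: leading byte 0xE2 = 11100010 → 3-byte char #6 = E2 94 AC.
Offset 20: leading byte 0xEF = 11101111 → 3-byte char #7 = EF A8 BD.
Offset 23: leading byte 0xF0 = 11110000 → 4-byte char #8 = F0 9F 9A A9.
Leading byte 0xF0 = 11110000 matches 11110xxx → 4-byte sequence.
Byte 1: 0xF0 = 11110000, payload 000 (3 bits).
Byte 2: 0x9F = 10011111 (10xxxxxx ✓), payload 011111.
Byte 3: 0x9A = 10011010 (10xxxxxx ✓), payload 011010.
Byte 4: 0xA9 = 10101001 (10xxxxxx ✓), payload 101001.
Concatenate: 000011111011010101001 = 0x1F6A9 (21 bits → U+1F6A9).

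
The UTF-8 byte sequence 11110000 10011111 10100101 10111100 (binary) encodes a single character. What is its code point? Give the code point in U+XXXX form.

Leading byte 0xF0 = 11110000 matches 11110xxx → 4-byte sequence.
Byte 1: 0xF0 = 11110000, payload 000 (3 bits).
Byte 2: 0x9F = 10011111 (10xxxxxx ✓), payload 011111.
Byte 3: 0xA5 = 10100101 (10xxxxxx ✓), payload 100101.
Byte 4: 0xBC = 10111100 (10xxxxxx ✓), payload 111100.
Concatenate: 000011111100101111100 = 0x1F97C (21 bits → U+1F97C).

U+1F97C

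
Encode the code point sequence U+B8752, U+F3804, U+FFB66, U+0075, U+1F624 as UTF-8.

F2 B8 9D 92 F3 B3 A0 84 F3 BF AD A6 75 F0 9F 98 A4

U+B8752: 4-byte form → F2 B8 9D 92.
U+F3804: 4-byte form → F3 B3 A0 84.
U+FFB66: 4-byte form → F3 BF AD A6.
U+0075: 1-byte form → 75.
U+1F624: 4-byte form → F0 9F 98 A4.
Concatenated (17 bytes): F2 B8 9D 92 F3 B3 A0 84 F3 BF AD A6 75 F0 9F 98 A4.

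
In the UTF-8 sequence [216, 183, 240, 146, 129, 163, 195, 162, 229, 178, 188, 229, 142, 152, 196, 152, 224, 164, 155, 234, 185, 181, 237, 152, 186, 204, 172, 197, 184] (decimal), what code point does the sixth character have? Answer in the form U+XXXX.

U+0118

Offset 0: leading byte 0xD8 = 11011000 → 2-byte char #1 = D8 B7.
Offset 2: leading byte 0xF0 = 11110000 → 4-byte char #2 = F0 92 81 A3.
Offset 6: leading byte 0xC3 = 11000011 → 2-byte char #3 = C3 A2.
Offset 8: leading byte 0xE5 = 11100101 → 3-byte char #4 = E5 B2 BC.
Offset 11: leading byte 0xE5 = 11100101 → 3-byte char #5 = E5 8E 98.
Offset 14: leading byte 0xC4 = 11000100 → 2-byte char #6 = C4 98.
Leading byte 0xC4 = 11000100 matches 110xxxxx → 2-byte sequence.
Byte 1: 0xC4 = 11000100, payload 00100 (5 bits).
Byte 2: 0x98 = 10011000 (10xxxxxx ✓), payload 011000.
Concatenate: 00100011000 = 0x118 (11 bits → U+0118).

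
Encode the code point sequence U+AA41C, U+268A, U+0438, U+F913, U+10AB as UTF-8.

U+AA41C: 4-byte form → F2 AA 90 9C.
U+268A: 3-byte form → E2 9A 8A.
U+0438: 2-byte form → D0 B8.
U+F913: 3-byte form → EF A4 93.
U+10AB: 3-byte form → E1 82 AB.
Concatenated (15 bytes): F2 AA 90 9C E2 9A 8A D0 B8 EF A4 93 E1 82 AB.

F2 AA 90 9C E2 9A 8A D0 B8 EF A4 93 E1 82 AB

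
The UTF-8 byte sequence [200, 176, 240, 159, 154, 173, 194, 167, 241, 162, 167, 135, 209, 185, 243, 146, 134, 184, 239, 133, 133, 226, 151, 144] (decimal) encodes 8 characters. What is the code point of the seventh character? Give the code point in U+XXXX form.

U+F145

Offset 0: leading byte 0xC8 = 11001000 → 2-byte char #1 = C8 B0.
Offset 2: leading byte 0xF0 = 11110000 → 4-byte char #2 = F0 9F 9A AD.
Offset 6: leading byte 0xC2 = 11000010 → 2-byte char #3 = C2 A7.
Offset 8: leading byte 0xF1 = 11110001 → 4-byte char #4 = F1 A2 A7 87.
Offset 12: leading byte 0xD1 = 11010001 → 2-byte char #5 = D1 B9.
Offset 14: leading byte 0xF3 = 11110011 → 4-byte char #6 = F3 92 86 B8.
Offset 18: leading byte 0xEF = 11101111 → 3-byte char #7 = EF 85 85.
Leading byte 0xEF = 11101111 matches 1110xxxx → 3-byte sequence.
Byte 1: 0xEF = 11101111, payload 1111 (4 bits).
Byte 2: 0x85 = 10000101 (10xxxxxx ✓), payload 000101.
Byte 3: 0x85 = 10000101 (10xxxxxx ✓), payload 000101.
Concatenate: 1111000101000101 = 0xF145 (16 bits → U+F145).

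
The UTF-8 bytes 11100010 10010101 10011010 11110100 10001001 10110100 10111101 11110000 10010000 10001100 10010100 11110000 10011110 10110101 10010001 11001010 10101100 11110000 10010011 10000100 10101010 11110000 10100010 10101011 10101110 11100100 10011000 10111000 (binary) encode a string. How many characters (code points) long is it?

8

Byte at offset 0: 0xE2 = 11100010 → 3-byte char (#1). Advance 3.
Byte at offset 3: 0xF4 = 11110100 → 4-byte char (#2). Advance 4.
Byte at offset 7: 0xF0 = 11110000 → 4-byte char (#3). Advance 4.
Byte at offset 11: 0xF0 = 11110000 → 4-byte char (#4). Advance 4.
Byte at offset 15: 0xCA = 11001010 → 2-byte char (#5). Advance 2.
Byte at offset 17: 0xF0 = 11110000 → 4-byte char (#6). Advance 4.
Byte at offset 21: 0xF0 = 11110000 → 4-byte char (#7). Advance 4.
Byte at offset 25: 0xE4 = 11100100 → 3-byte char (#8). Advance 3.
Reached end at offset 28 after 8 code points.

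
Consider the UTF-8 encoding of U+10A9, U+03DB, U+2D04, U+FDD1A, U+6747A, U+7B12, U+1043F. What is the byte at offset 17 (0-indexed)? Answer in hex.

0xAC

U+10A9 → 3-byte form E1 82 A9 at offsets 0–2.
U+03DB → 2-byte form CF 9B at offsets 3–4.
U+2D04 → 3-byte form E2 B4 84 at offsets 5–7.
U+FDD1A → 4-byte form F3 BD B4 9A at offsets 8–11.
U+6747A → 4-byte form F1 A7 91 BA at offsets 12–15.
U+7B12 → 3-byte form E7 AC 92 at offsets 16–18.
Offset 17 falls in char 6's range; it's byte 2 of E7 AC 92 = 0xAC.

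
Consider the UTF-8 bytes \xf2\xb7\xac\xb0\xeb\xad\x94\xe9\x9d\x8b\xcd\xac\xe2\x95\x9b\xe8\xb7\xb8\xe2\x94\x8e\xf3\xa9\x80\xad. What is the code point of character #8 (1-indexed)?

U+E902D

Offset 0: leading byte 0xF2 = 11110010 → 4-byte char #1 = F2 B7 AC B0.
Offset 4: leading byte 0xEB = 11101011 → 3-byte char #2 = EB AD 94.
Offset 7: leading byte 0xE9 = 11101001 → 3-byte char #3 = E9 9D 8B.
Offset 10: leading byte 0xCD = 11001101 → 2-byte char #4 = CD AC.
Offset 12: leading byte 0xE2 = 11100010 → 3-byte char #5 = E2 95 9B.
Offset 15: leading byte 0xE8 = 11101000 → 3-byte char #6 = E8 B7 B8.
Offset 18: leading byte 0xE2 = 11100010 → 3-byte char #7 = E2 94 8E.
Offset 21: leading byte 0xF3 = 11110011 → 4-byte char #8 = F3 A9 80 AD.
Leading byte 0xF3 = 11110011 matches 11110xxx → 4-byte sequence.
Byte 1: 0xF3 = 11110011, payload 011 (3 bits).
Byte 2: 0xA9 = 10101001 (10xxxxxx ✓), payload 101001.
Byte 3: 0x80 = 10000000 (10xxxxxx ✓), payload 000000.
Byte 4: 0xAD = 10101101 (10xxxxxx ✓), payload 101101.
Concatenate: 011101001000000101101 = 0xE902D (21 bits → U+E902D).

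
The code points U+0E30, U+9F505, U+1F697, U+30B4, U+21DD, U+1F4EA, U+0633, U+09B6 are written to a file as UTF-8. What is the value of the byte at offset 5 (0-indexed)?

U+0E30 → 3-byte form E0 B8 B0 at offsets 0–2.
U+9F505 → 4-byte form F2 9F 94 85 at offsets 3–6.
Offset 5 falls in char 2's range; it's byte 3 of F2 9F 94 85 = 0x94.

0x94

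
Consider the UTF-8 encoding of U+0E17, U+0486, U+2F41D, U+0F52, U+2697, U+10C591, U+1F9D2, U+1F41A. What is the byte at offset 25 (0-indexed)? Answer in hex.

U+0E17 → 3-byte form E0 B8 97 at offsets 0–2.
U+0486 → 2-byte form D2 86 at offsets 3–4.
U+2F41D → 4-byte form F0 AF 90 9D at offsets 5–8.
U+0F52 → 3-byte form E0 BD 92 at offsets 9–11.
U+2697 → 3-byte form E2 9A 97 at offsets 12–14.
U+10C591 → 4-byte form F4 8C 96 91 at offsets 15–18.
U+1F9D2 → 4-byte form F0 9F A7 92 at offsets 19–22.
U+1F41A → 4-byte form F0 9F 90 9A at offsets 23–26.
Offset 25 falls in char 8's range; it's byte 3 of F0 9F 90 9A = 0x90.

0x90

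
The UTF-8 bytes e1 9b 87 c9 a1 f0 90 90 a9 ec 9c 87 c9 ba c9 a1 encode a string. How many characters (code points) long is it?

Byte at offset 0: 0xE1 = 11100001 → 3-byte char (#1). Advance 3.
Byte at offset 3: 0xC9 = 11001001 → 2-byte char (#2). Advance 2.
Byte at offset 5: 0xF0 = 11110000 → 4-byte char (#3). Advance 4.
Byte at offset 9: 0xEC = 11101100 → 3-byte char (#4). Advance 3.
Byte at offset 12: 0xC9 = 11001001 → 2-byte char (#5). Advance 2.
Byte at offset 14: 0xC9 = 11001001 → 2-byte char (#6). Advance 2.
Reached end at offset 16 after 6 code points.

6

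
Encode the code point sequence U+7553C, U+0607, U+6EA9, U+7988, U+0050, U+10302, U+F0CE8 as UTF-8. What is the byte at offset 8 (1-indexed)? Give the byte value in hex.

0xBA

1-indexed offset 8 is 0-indexed offset 7.
U+7553C → 4-byte form F1 B5 94 BC at offsets 0–3.
U+0607 → 2-byte form D8 87 at offsets 4–5.
U+6EA9 → 3-byte form E6 BA A9 at offsets 6–8.
Offset 7 falls in char 3's range; it's byte 2 of E6 BA A9 = 0xBA.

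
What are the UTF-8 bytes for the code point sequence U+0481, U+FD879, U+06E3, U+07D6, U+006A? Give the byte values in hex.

D2 81 F3 BD A1 B9 DB A3 DF 96 6A

U+0481: 2-byte form → D2 81.
U+FD879: 4-byte form → F3 BD A1 B9.
U+06E3: 2-byte form → DB A3.
U+07D6: 2-byte form → DF 96.
U+006A: 1-byte form → 6A.
Concatenated (11 bytes): D2 81 F3 BD A1 B9 DB A3 DF 96 6A.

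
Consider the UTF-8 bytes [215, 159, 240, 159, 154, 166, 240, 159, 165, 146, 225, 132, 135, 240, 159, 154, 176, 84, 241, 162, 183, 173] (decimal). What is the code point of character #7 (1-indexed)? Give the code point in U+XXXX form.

Offset 0: leading byte 0xD7 = 11010111 → 2-byte char #1 = D7 9F.
Offset 2: leading byte 0xF0 = 11110000 → 4-byte char #2 = F0 9F 9A A6.
Offset 6: leading byte 0xF0 = 11110000 → 4-byte char #3 = F0 9F A5 92.
Offset 10: leading byte 0xE1 = 11100001 → 3-byte char #4 = E1 84 87.
Offset 13: leading byte 0xF0 = 11110000 → 4-byte char #5 = F0 9F 9A B0.
Offset 17: leading byte 0x54 = 01010100 → 1-byte char #6 = 54.
Offset 18: leading byte 0xF1 = 11110001 → 4-byte char #7 = F1 A2 B7 AD.
Leading byte 0xF1 = 11110001 matches 11110xxx → 4-byte sequence.
Byte 1: 0xF1 = 11110001, payload 001 (3 bits).
Byte 2: 0xA2 = 10100010 (10xxxxxx ✓), payload 100010.
Byte 3: 0xB7 = 10110111 (10xxxxxx ✓), payload 110111.
Byte 4: 0xAD = 10101101 (10xxxxxx ✓), payload 101101.
Concatenate: 001100010110111101101 = 0x62DED (21 bits → U+62DED).

U+62DED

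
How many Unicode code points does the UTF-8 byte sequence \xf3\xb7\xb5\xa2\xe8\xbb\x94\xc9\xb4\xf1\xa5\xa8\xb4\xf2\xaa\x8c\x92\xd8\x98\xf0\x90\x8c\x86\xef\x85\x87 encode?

8

Byte at offset 0: 0xF3 = 11110011 → 4-byte char (#1). Advance 4.
Byte at offset 4: 0xE8 = 11101000 → 3-byte char (#2). Advance 3.
Byte at offset 7: 0xC9 = 11001001 → 2-byte char (#3). Advance 2.
Byte at offset 9: 0xF1 = 11110001 → 4-byte char (#4). Advance 4.
Byte at offset 13: 0xF2 = 11110010 → 4-byte char (#5). Advance 4.
Byte at offset 17: 0xD8 = 11011000 → 2-byte char (#6). Advance 2.
Byte at offset 19: 0xF0 = 11110000 → 4-byte char (#7). Advance 4.
Byte at offset 23: 0xEF = 11101111 → 3-byte char (#8). Advance 3.
Reached end at offset 26 after 8 code points.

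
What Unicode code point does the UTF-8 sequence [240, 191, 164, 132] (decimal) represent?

U+3F904

Leading byte 0xF0 = 11110000 matches 11110xxx → 4-byte sequence.
Byte 1: 0xF0 = 11110000, payload 000 (3 bits).
Byte 2: 0xBF = 10111111 (10xxxxxx ✓), payload 111111.
Byte 3: 0xA4 = 10100100 (10xxxxxx ✓), payload 100100.
Byte 4: 0x84 = 10000100 (10xxxxxx ✓), payload 000100.
Concatenate: 000111111100100000100 = 0x3F904 (21 bits → U+3F904).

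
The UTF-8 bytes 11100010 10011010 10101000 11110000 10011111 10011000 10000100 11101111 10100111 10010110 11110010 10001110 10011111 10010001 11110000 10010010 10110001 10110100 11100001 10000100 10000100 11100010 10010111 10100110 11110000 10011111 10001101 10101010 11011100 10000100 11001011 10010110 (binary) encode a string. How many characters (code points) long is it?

10

Byte at offset 0: 0xE2 = 11100010 → 3-byte char (#1). Advance 3.
Byte at offset 3: 0xF0 = 11110000 → 4-byte char (#2). Advance 4.
Byte at offset 7: 0xEF = 11101111 → 3-byte char (#3). Advance 3.
Byte at offset 10: 0xF2 = 11110010 → 4-byte char (#4). Advance 4.
Byte at offset 14: 0xF0 = 11110000 → 4-byte char (#5). Advance 4.
Byte at offset 18: 0xE1 = 11100001 → 3-byte char (#6). Advance 3.
Byte at offset 21: 0xE2 = 11100010 → 3-byte char (#7). Advance 3.
Byte at offset 24: 0xF0 = 11110000 → 4-byte char (#8). Advance 4.
Byte at offset 28: 0xDC = 11011100 → 2-byte char (#9). Advance 2.
Byte at offset 30: 0xCB = 11001011 → 2-byte char (#10). Advance 2.
Reached end at offset 32 after 10 code points.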